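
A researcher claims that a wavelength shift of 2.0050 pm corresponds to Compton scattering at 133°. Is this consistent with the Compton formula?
No, inconsistent

Calculate the expected shift for θ = 133°:

Δλ_expected = λ_C(1 - cos(133°))
Δλ_expected = 2.4263 × (1 - cos(133°))
Δλ_expected = 2.4263 × 1.6820
Δλ_expected = 4.0810 pm

Given shift: 2.0050 pm
Expected shift: 4.0810 pm
Difference: 2.0761 pm

The values do not match. The given shift corresponds to θ ≈ 80.0°, not 133°.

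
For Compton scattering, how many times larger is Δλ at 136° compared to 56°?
136° produces the larger shift by a factor of 3.900

Calculate both shifts using Δλ = λ_C(1 - cos θ):

For θ₁ = 56°:
Δλ₁ = 2.4263 × (1 - cos(56°))
Δλ₁ = 2.4263 × 0.4408
Δλ₁ = 1.0695 pm

For θ₂ = 136°:
Δλ₂ = 2.4263 × (1 - cos(136°))
Δλ₂ = 2.4263 × 1.7193
Δλ₂ = 4.1717 pm

The 136° angle produces the larger shift.
Ratio: 4.1717/1.0695 = 3.900

(Intermediate values are shown rounded; full precision is carried through to the final answer.)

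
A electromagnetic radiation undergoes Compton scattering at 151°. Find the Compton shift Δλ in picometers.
4.5484 pm

Using the Compton scattering formula:
Δλ = λ_C(1 - cos θ)

where λ_C = h/(m_e·c) ≈ 2.4263 pm is the Compton wavelength of an electron.

For θ = 151°:
cos(151°) = -0.8746
1 - cos(151°) = 1.8746

Δλ = 2.4263 × 1.8746
Δλ = 4.5484 pm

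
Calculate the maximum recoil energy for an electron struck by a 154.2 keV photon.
58.0368 keV

Maximum energy transfer occurs at θ = 180° (backscattering).

Initial photon: E₀ = 154.2 keV → λ₀ = 8.0405 pm

Maximum Compton shift (at 180°):
Δλ_max = 2λ_C = 2 × 2.4263 = 4.8526 pm

Final wavelength:
λ' = 8.0405 + 4.8526 = 12.8931 pm

Minimum photon energy (maximum energy to electron):
E'_min = hc/λ' = 96.1632 keV

Maximum electron kinetic energy:
K_max = E₀ - E'_min = 154.2000 - 96.1632 = 58.0368 keV

(Intermediate values are shown rounded; full precision is carried through to the final answer.)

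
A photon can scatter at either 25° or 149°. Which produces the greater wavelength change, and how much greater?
149° produces the larger shift by a factor of 19.822

Calculate both shifts using Δλ = λ_C(1 - cos θ):

For θ₁ = 25°:
Δλ₁ = 2.4263 × (1 - cos(25°))
Δλ₁ = 2.4263 × 0.0937
Δλ₁ = 0.2273 pm

For θ₂ = 149°:
Δλ₂ = 2.4263 × (1 - cos(149°))
Δλ₂ = 2.4263 × 1.8572
Δλ₂ = 4.5061 pm

The 149° angle produces the larger shift.
Ratio: 4.5061/0.2273 = 19.822

(Intermediate values are shown rounded; full precision is carried through to the final answer.)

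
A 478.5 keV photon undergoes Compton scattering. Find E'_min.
166.5621 keV (at θ = 180°)

The scattered photon has minimum energy when its wavelength is maximum, i.e., when the Compton shift Δλ = λ_C(1 − cos θ) is maximum. This occurs at θ = 180° (backscattering), giving Δλ_max = 2λ_C = 4.8526 pm.

Initial wavelength: λ₀ = hc/E₀ = 2.5911 pm
Maximum final wavelength: λ'_max = λ₀ + 2λ_C = 2.5911 + 4.8526 = 7.4437 pm
Minimum final energy: E'_min = hc/λ'_max = 166.5621 keV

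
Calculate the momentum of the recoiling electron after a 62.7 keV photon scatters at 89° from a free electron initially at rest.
4.4521e-23 kg·m/s

The electron is initially at rest, so by conservation of momentum:
p⃗_e = p⃗₀ − p⃗'  (incident photon momentum minus scattered photon momentum)

Photon momentum magnitudes (p = h/λ = E/c):
λ₀ = hc/E₀ = 19.7742 pm → p₀ = h/λ₀ = 3.3509e-23 kg·m/s
Δλ = λ_C(1 − cos 89°) = 2.3840 pm
λ' = 22.1582 pm → p' = h/λ' = 2.9904e-23 kg·m/s

The scattered photon makes angle θ = 89° with the incident direction, so by the law of cosines:
|p⃗_e|² = p₀² + p'² − 2p₀p'cos θ
|p⃗_e|² = (3.3509e-23)² + (2.9904e-23)² − 2·3.3509e-23·2.9904e-23·cos(89°)
|p⃗_e| = 4.4521e-23 kg·m/s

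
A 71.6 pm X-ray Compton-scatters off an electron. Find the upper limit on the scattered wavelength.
76.4526 pm (at θ = 180°)

The Compton shift is Δλ = λ_C(1 − cos θ).

Since cos θ ranges from −1 to 1, the factor (1 − cos θ) ranges from 0 to 2; the maximum shift occurs at θ = 180° (backscattering):
Δλ_max = 2λ_C = 2 × 2.4263 pm = 4.8526 pm

Maximum scattered wavelength:
λ'_max = λ₀ + Δλ_max = 71.6 + 4.8526 = 76.4526 pm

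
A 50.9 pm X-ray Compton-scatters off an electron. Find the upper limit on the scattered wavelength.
55.7526 pm (at θ = 180°)

The Compton shift is Δλ = λ_C(1 − cos θ).

Since cos θ ranges from −1 to 1, the factor (1 − cos θ) ranges from 0 to 2; the maximum shift occurs at θ = 180° (backscattering):
Δλ_max = 2λ_C = 2 × 2.4263 pm = 4.8526 pm

Maximum scattered wavelength:
λ'_max = λ₀ + Δλ_max = 50.9 + 4.8526 = 55.7526 pm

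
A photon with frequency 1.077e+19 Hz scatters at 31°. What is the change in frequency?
1.324e+17 Hz (decrease)

Convert frequency to wavelength (c = 299792458 m/s):
λ₀ = c/f₀ = 299792458/1.077e+19 = 2.7835883e-11 m = 27.8359 pm

Calculate Compton shift:
Δλ = λ_C(1 - cos(31°)) = 0.3466 pm

Final wavelength:
λ' = λ₀ + Δλ = 27.8359 + 0.3466 = 28.1824 pm

Final frequency:
f' = c/λ' = 299792458/2.8182439e-11 = 1.0637562e+19 Hz

Frequency shift (decrease):
Δf = f₀ - f' = 1.077e+19 - 1.0637562e+19 = 1.324e+17 Hz

(Intermediate values are shown rounded; full precision is carried through to the final answer.)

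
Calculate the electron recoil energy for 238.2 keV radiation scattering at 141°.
107.9228 keV

By energy conservation: K_e = E_initial - E_final

First find the scattered photon energy:
Initial wavelength: λ = hc/E = 5.2050 pm
Compton shift: Δλ = λ_C(1 - cos(141°)) = 4.3119 pm
Final wavelength: λ' = 5.2050 + 4.3119 = 9.5170 pm
Final photon energy: E' = hc/λ' = 130.2772 keV

Electron kinetic energy:
K_e = E - E' = 238.2000 - 130.2772 = 107.9228 keV

(Intermediate values are shown rounded; full precision is carried through to the final answer.)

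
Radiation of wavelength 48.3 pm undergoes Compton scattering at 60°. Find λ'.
49.5132 pm

Using the Compton formula: λ' = λ + λ_C(1 − cos θ)

For θ = 60°, cos θ = 1/2 (exact) = 0.5000, so:
1 − cos 60° = 1 − (1/2) = 0.5000

Δλ = λ_C × 0.5000 = 2.4263 × 0.5000 = 1.2132 pm

λ' = 48.3 + 1.2132 = 49.5132 pm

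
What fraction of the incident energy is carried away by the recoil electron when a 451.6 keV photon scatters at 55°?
0.2737 (or 27.37%)

Calculate initial and final photon energies:

Initial: E₀ = 451.6 keV → λ₀ = 2.7454 pm
Compton shift: Δλ = 1.0346 pm
Final wavelength: λ' = 3.7801 pm
Final energy: E' = 327.9937 keV

Fractional energy loss:
(E₀ - E')/E₀ = (451.6000 - 327.9937)/451.6000
= 123.6063/451.6000
= 0.2737
= 27.37%

(Intermediate values are shown rounded; full precision is carried through to the final answer.)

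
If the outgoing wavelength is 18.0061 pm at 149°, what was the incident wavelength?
13.5000 pm

From λ' = λ + Δλ, we have λ = λ' - Δλ

First calculate the Compton shift:
Δλ = λ_C(1 - cos θ)
Δλ = 2.4263 × (1 - cos(149°))
Δλ = 2.4263 × 1.8572
Δλ = 4.5061 pm

Initial wavelength:
λ = λ' - Δλ
λ = 18.0061 - 4.5061
λ = 13.5000 pm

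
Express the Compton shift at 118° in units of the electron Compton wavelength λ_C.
1.4695 λ_C

The Compton shift formula is:
Δλ = λ_C(1 - cos θ)

Dividing both sides by λ_C:
Δλ/λ_C = 1 - cos θ

For θ = 118°:
Δλ/λ_C = 1 - cos(118°)
Δλ/λ_C = 1 - -0.4695
Δλ/λ_C = 1.4695

This means the shift is 1.4695 × λ_C = 3.5654 pm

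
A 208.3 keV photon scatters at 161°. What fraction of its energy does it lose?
0.4423 (or 44.23%)

Calculate initial and final photon energies:

Initial: E₀ = 208.3 keV → λ₀ = 5.9522 pm
Compton shift: Δλ = 4.7204 pm
Final wavelength: λ' = 10.6726 pm
Final energy: E' = 116.1703 keV

Fractional energy loss:
(E₀ - E')/E₀ = (208.3000 - 116.1703)/208.3000
= 92.1297/208.3000
= 0.4423
= 44.23%

(Intermediate values are shown rounded; full precision is carried through to the final answer.)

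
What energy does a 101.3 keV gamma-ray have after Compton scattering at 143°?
74.6742 keV

First convert energy to wavelength:
λ = hc/E, with hc ≈ 1239.842 keV·pm (i.e. 1239.842 eV·nm)

For E = 101.3 keV = 101300 eV:
λ = 1239.842 keV·pm / 101.3 keV
λ = 12.2393 pm

Calculate the Compton shift:
Δλ = λ_C(1 - cos(143°)) = 2.4263 × 1.7986
Δλ = 4.3640 pm

Final wavelength:
λ' = 12.2393 + 4.3640 = 16.6034 pm

Final energy:
E' = hc/λ' = 1239.842 / 16.6034 = 74.6742 keV

(Intermediate values are shown rounded; full precision is carried through to the final answer.)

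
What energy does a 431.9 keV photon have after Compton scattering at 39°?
363.4427 keV

First convert energy to wavelength:
λ = hc/E, with hc ≈ 1239.842 keV·pm (i.e. 1239.842 eV·nm)

For E = 431.9 keV = 431900 eV:
λ = 1239.842 keV·pm / 431.9 keV
λ = 2.8707 pm

Calculate the Compton shift:
Δλ = λ_C(1 - cos(39°)) = 2.4263 × 0.2229
Δλ = 0.5407 pm

Final wavelength:
λ' = 2.8707 + 0.5407 = 3.4114 pm

Final energy:
E' = hc/λ' = 1239.842 / 3.4114 = 363.4427 keV

(Intermediate values are shown rounded; full precision is carried through to the final answer.)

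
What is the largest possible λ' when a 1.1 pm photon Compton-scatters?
5.9526 pm (at θ = 180°)

The Compton shift is Δλ = λ_C(1 − cos θ).

Since cos θ ranges from −1 to 1, the factor (1 − cos θ) ranges from 0 to 2; the maximum shift occurs at θ = 180° (backscattering):
Δλ_max = 2λ_C = 2 × 2.4263 pm = 4.8526 pm

Maximum scattered wavelength:
λ'_max = λ₀ + Δλ_max = 1.1 + 4.8526 = 5.9526 pm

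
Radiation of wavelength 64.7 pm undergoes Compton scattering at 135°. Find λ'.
68.8420 pm

Using the Compton formula: λ' = λ + λ_C(1 − cos θ)

For θ = 135°, cos θ = -√2/2 (exact) ≈ -0.7071, so:
1 − cos 135° = 1 − (-√2/2) ≈ 1.7071

Δλ = λ_C × 1.7071 = 2.4263 × 1.7071 = 4.1420 pm

λ' = 64.7 + 4.1420 = 68.8420 pm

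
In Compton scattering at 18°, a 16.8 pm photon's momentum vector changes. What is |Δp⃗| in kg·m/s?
1.2300e-23 kg·m/s

Photon momentum magnitude is p = h/λ.

Initial momentum:
p₀ = h/λ = 6.6261e-34/1.6800e-11 = 3.9441e-23 kg·m/s

After scattering:
λ' = λ + Δλ = 16.8 + 0.1188 = 16.9188 pm
p' = h/λ' = 6.6261e-34/1.6919e-11 = 3.9164e-23 kg·m/s

Momentum is a vector; the scattered photon's direction makes angle θ = 18° with the incident direction. The magnitude of the vector change Δp⃗ = p⃗₀ − p⃗' is found from the law of cosines:
|Δp⃗|² = p₀² + p'² − 2p₀p'cos θ
|Δp⃗|² = (3.9441e-23)² + (3.9164e-23)² − 2·3.9441e-23·3.9164e-23·cos(18°)
|Δp⃗| = 1.2300e-23 kg·m/s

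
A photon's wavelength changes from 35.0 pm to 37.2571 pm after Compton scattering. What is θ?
86.00°

First find the wavelength shift:
Δλ = λ' - λ = 37.2571 - 35.0 = 2.2571 pm

Using Δλ = λ_C(1 - cos θ), with λ_C = h/(m_e·c) ≈ 2.42631024 pm:
cos θ = 1 - Δλ/λ_C
cos θ = 1 - 2.2571/2.42631024
cos θ = 0.069740

θ = arccos(0.069740)
θ = 86.00°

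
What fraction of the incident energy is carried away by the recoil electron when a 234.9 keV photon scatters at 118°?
0.4032 (or 40.32%)

Calculate initial and final photon energies:

Initial: E₀ = 234.9 keV → λ₀ = 5.2782 pm
Compton shift: Δλ = 3.5654 pm
Final wavelength: λ' = 8.8436 pm
Final energy: E' = 140.1971 keV

Fractional energy loss:
(E₀ - E')/E₀ = (234.9000 - 140.1971)/234.9000
= 94.7029/234.9000
= 0.4032
= 40.32%

(Intermediate values are shown rounded; full precision is carried through to the final answer.)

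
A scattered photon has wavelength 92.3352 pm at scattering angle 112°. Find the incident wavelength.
89.0000 pm

From λ' = λ + Δλ, we have λ = λ' - Δλ

First calculate the Compton shift:
Δλ = λ_C(1 - cos θ)
Δλ = 2.4263 × (1 - cos(112°))
Δλ = 2.4263 × 1.3746
Δλ = 3.3352 pm

Initial wavelength:
λ = λ' - Δλ
λ = 92.3352 - 3.3352
λ = 89.0000 pm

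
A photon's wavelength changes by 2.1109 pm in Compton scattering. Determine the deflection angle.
82.53°

From the Compton formula Δλ = λ_C(1 - cos θ), we can solve for θ:

cos θ = 1 - Δλ/λ_C

Given:
- Δλ = 2.1109 pm
- λ_C = h/(m_e·c) ≈ 2.42631024 pm

cos θ = 1 - 2.1109/2.42631024
cos θ = 1 - 0.870004
cos θ = 0.129996

θ = arccos(0.129996)
θ = 82.53°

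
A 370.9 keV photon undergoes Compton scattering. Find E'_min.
151.2849 keV (at θ = 180°)

The scattered photon has minimum energy when its wavelength is maximum, i.e., when the Compton shift Δλ = λ_C(1 − cos θ) is maximum. This occurs at θ = 180° (backscattering), giving Δλ_max = 2λ_C = 4.8526 pm.

Initial wavelength: λ₀ = hc/E₀ = 3.3428 pm
Maximum final wavelength: λ'_max = λ₀ + 2λ_C = 3.3428 + 4.8526 = 8.1954 pm
Minimum final energy: E'_min = hc/λ'_max = 151.2849 keV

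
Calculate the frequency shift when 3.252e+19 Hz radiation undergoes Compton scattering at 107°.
8.254e+18 Hz (decrease)

Convert frequency to wavelength (c = 299792458 m/s):
λ₀ = c/f₀ = 299792458/3.252e+19 = 9.2187103e-12 m = 9.2187 pm

Calculate Compton shift:
Δλ = λ_C(1 - cos(107°)) = 3.1357 pm

Final wavelength:
λ' = λ₀ + Δλ = 9.2187 + 3.1357 = 12.3544 pm

Final frequency:
f' = c/λ' = 299792458/1.2354405e-11 = 2.4266038e+19 Hz

Frequency shift (decrease):
Δf = f₀ - f' = 3.252e+19 - 2.4266038e+19 = 8.254e+18 Hz

(Intermediate values are shown rounded; full precision is carried through to the final answer.)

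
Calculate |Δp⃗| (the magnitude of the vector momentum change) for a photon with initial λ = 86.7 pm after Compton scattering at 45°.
5.8258e-24 kg·m/s

Photon momentum magnitude is p = h/λ.

Initial momentum:
p₀ = h/λ = 6.6261e-34/8.6700e-11 = 7.6425e-24 kg·m/s

After scattering:
λ' = λ + Δλ = 86.7 + 0.7106 = 87.4106 pm
p' = h/λ' = 6.6261e-34/8.7411e-11 = 7.5804e-24 kg·m/s

Momentum is a vector; the scattered photon's direction makes angle θ = 45° with the incident direction. The magnitude of the vector change Δp⃗ = p⃗₀ − p⃗' is found from the law of cosines:
|Δp⃗|² = p₀² + p'² − 2p₀p'cos θ
|Δp⃗|² = (7.6425e-24)² + (7.5804e-24)² − 2·7.6425e-24·7.5804e-24·cos(45°)
|Δp⃗| = 5.8258e-24 kg·m/s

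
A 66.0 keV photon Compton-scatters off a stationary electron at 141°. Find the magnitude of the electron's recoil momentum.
6.0331e-23 kg·m/s

The electron is initially at rest, so by conservation of momentum:
p⃗_e = p⃗₀ − p⃗'  (incident photon momentum minus scattered photon momentum)

Photon momentum magnitudes (p = h/λ = E/c):
λ₀ = hc/E₀ = 18.7855 pm → p₀ = h/λ₀ = 3.5272e-23 kg·m/s
Δλ = λ_C(1 − cos 141°) = 4.3119 pm
λ' = 23.0974 pm → p' = h/λ' = 2.8688e-23 kg·m/s

The scattered photon makes angle θ = 141° with the incident direction, so by the law of cosines:
|p⃗_e|² = p₀² + p'² − 2p₀p'cos θ
|p⃗_e|² = (3.5272e-23)² + (2.8688e-23)² − 2·3.5272e-23·2.8688e-23·cos(141°)
|p⃗_e| = 6.0331e-23 kg·m/s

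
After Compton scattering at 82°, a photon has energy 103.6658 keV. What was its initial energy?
125.5999 keV

Convert final energy to wavelength (hc ≈ 1239.842 keV·pm):
λ' = hc/E' = 1239.842 / 103.6658 = 11.9600 pm

Calculate the Compton shift:
Δλ = λ_C(1 - cos(82°))
Δλ = 2.4263 × (1 - cos(82°))
Δλ = 2.0886 pm

Initial wavelength:
λ = λ' - Δλ = 11.9600 - 2.0886 = 9.8714 pm

Initial energy:
E = hc/λ = 1239.842 / 9.8714 = 125.5999 keV

(Intermediate values are shown rounded; full precision is carried through to the final answer.)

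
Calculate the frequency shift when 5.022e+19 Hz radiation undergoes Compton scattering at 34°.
3.263e+18 Hz (decrease)

Convert frequency to wavelength (c = 299792458 m/s):
λ₀ = c/f₀ = 299792458/5.022e+19 = 5.9695830e-12 m = 5.9696 pm

Calculate Compton shift:
Δλ = λ_C(1 - cos(34°)) = 0.4148 pm

Final wavelength:
λ' = λ₀ + Δλ = 5.9696 + 0.4148 = 6.3844 pm

Final frequency:
f' = c/λ' = 299792458/6.3843909e-12 = 4.6957096e+19 Hz

Frequency shift (decrease):
Δf = f₀ - f' = 5.022e+19 - 4.6957096e+19 = 3.263e+18 Hz

(Intermediate values are shown rounded; full precision is carried through to the final answer.)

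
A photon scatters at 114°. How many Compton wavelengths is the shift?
1.4067 λ_C

The Compton shift formula is:
Δλ = λ_C(1 - cos θ)

Dividing both sides by λ_C:
Δλ/λ_C = 1 - cos θ

For θ = 114°:
Δλ/λ_C = 1 - cos(114°)
Δλ/λ_C = 1 - -0.4067
Δλ/λ_C = 1.4067

This means the shift is 1.4067 × λ_C = 3.4132 pm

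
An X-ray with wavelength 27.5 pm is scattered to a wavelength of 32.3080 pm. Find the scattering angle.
168.99°

First find the wavelength shift:
Δλ = λ' - λ = 32.3080 - 27.5 = 4.8080 pm

Using Δλ = λ_C(1 - cos θ), with λ_C = h/(m_e·c) ≈ 2.42631024 pm:
cos θ = 1 - Δλ/λ_C
cos θ = 1 - 4.8080/2.42631024
cos θ = -0.981610

θ = arccos(-0.981610)
θ = 168.99°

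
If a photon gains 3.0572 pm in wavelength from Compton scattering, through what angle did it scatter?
105.07°

From the Compton formula Δλ = λ_C(1 - cos θ), we can solve for θ:

cos θ = 1 - Δλ/λ_C

Given:
- Δλ = 3.0572 pm
- λ_C = h/(m_e·c) ≈ 2.42631024 pm

cos θ = 1 - 3.0572/2.42631024
cos θ = 1 - 1.260020
cos θ = -0.260020

θ = arccos(-0.260020)
θ = 105.07°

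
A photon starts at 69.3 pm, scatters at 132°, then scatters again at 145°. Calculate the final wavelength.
77.7637 pm

Apply Compton shift twice:

First scattering at θ₁ = 132°:
Δλ₁ = λ_C(1 - cos(132°))
Δλ₁ = 2.4263 × 1.6691
Δλ₁ = 4.0498 pm

After first scattering:
λ₁ = 69.3 + 4.0498 = 73.3498 pm

Second scattering at θ₂ = 145°:
Δλ₂ = λ_C(1 - cos(145°))
Δλ₂ = 2.4263 × 1.8192
Δλ₂ = 4.4138 pm

Final wavelength:
λ₂ = 73.3498 + 4.4138 = 77.7637 pm

Total shift: Δλ_total = 4.0498 + 4.4138 = 8.4637 pm

(Intermediate values are shown rounded; full precision is carried through to the final answer.)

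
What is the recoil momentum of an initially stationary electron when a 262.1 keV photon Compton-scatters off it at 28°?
6.6303e-23 kg·m/s

The electron is initially at rest, so by conservation of momentum:
p⃗_e = p⃗₀ − p⃗'  (incident photon momentum minus scattered photon momentum)

Photon momentum magnitudes (p = h/λ = E/c):
λ₀ = hc/E₀ = 4.7304 pm → p₀ = h/λ₀ = 1.4007e-22 kg·m/s
Δλ = λ_C(1 − cos 28°) = 0.2840 pm
λ' = 5.0144 pm → p' = h/λ' = 1.3214e-22 kg·m/s

The scattered photon makes angle θ = 28° with the incident direction, so by the law of cosines:
|p⃗_e|² = p₀² + p'² − 2p₀p'cos θ
|p⃗_e|² = (1.4007e-22)² + (1.3214e-22)² − 2·1.4007e-22·1.3214e-22·cos(28°)
|p⃗_e| = 6.6303e-23 kg·m/s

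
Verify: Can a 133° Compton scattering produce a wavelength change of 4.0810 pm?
Yes, consistent

Calculate the expected shift for θ = 133°:

Δλ_expected = λ_C(1 - cos(133°))
Δλ_expected = 2.4263 × (1 - cos(133°))
Δλ_expected = 2.4263 × 1.6820
Δλ_expected = 4.0810 pm

Given shift: 4.0810 pm
Expected shift: 4.0810 pm
Difference: 0.0000 pm

The values match. This is consistent with Compton scattering at the stated angle.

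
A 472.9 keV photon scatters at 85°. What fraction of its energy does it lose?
0.4579 (or 45.79%)

Calculate initial and final photon energies:

Initial: E₀ = 472.9 keV → λ₀ = 2.6218 pm
Compton shift: Δλ = 2.2148 pm
Final wavelength: λ' = 4.8366 pm
Final energy: E' = 256.3443 keV

Fractional energy loss:
(E₀ - E')/E₀ = (472.9000 - 256.3443)/472.9000
= 216.5557/472.9000
= 0.4579
= 45.79%

(Intermediate values are shown rounded; full precision is carried through to the final answer.)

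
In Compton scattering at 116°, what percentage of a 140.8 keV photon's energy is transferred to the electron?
0.2838 (or 28.38%)

Calculate initial and final photon energies:

Initial: E₀ = 140.8 keV → λ₀ = 8.8057 pm
Compton shift: Δλ = 3.4899 pm
Final wavelength: λ' = 12.2956 pm
Final energy: E' = 100.8360 keV

Fractional energy loss:
(E₀ - E')/E₀ = (140.8000 - 100.8360)/140.8000
= 39.9640/140.8000
= 0.2838
= 28.38%

(Intermediate values are shown rounded; full precision is carried through to the final answer.)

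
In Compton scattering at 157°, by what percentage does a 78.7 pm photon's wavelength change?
5.9209%

Calculate the Compton shift:
Δλ = λ_C(1 - cos(157°))
Δλ = 2.4263 × (1 - cos(157°))
Δλ = 2.4263 × 1.9205
Δλ = 4.6597 pm

Percentage change:
(Δλ/λ₀) × 100 = (4.6597/78.7) × 100
= 5.9209%

(Intermediate values are shown rounded; full precision is carried through to the final answer.)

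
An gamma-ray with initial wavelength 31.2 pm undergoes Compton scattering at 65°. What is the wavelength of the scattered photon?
32.6009 pm

Using the Compton scattering formula:
λ' = λ + Δλ = λ + λ_C(1 - cos θ)

Given:
- Initial wavelength λ = 31.2 pm
- Scattering angle θ = 65°
- Compton wavelength λ_C ≈ 2.4263 pm

Calculate the shift:
Δλ = 2.4263 × (1 - cos(65°))
Δλ = 2.4263 × 0.5774
Δλ = 1.4009 pm

Final wavelength:
λ' = 31.2 + 1.4009 = 32.6009 pm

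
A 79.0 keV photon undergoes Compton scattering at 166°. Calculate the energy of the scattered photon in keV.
60.5547 keV

First convert energy to wavelength:
λ = hc/E, with hc ≈ 1239.842 keV·pm (i.e. 1239.842 eV·nm)

For E = 79.0 keV = 79000 eV:
λ = 1239.842 keV·pm / 79.0 keV
λ = 15.6942 pm

Calculate the Compton shift:
Δλ = λ_C(1 - cos(166°)) = 2.4263 × 1.9703
Δλ = 4.7805 pm

Final wavelength:
λ' = 15.6942 + 4.7805 = 20.4748 pm

Final energy:
E' = hc/λ' = 1239.842 / 20.4748 = 60.5547 keV

(Intermediate values are shown rounded; full precision is carried through to the final answer.)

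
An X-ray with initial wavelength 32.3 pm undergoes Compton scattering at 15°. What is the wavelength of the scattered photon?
32.3827 pm

Using the Compton scattering formula:
λ' = λ + Δλ = λ + λ_C(1 - cos θ)

Given:
- Initial wavelength λ = 32.3 pm
- Scattering angle θ = 15°
- Compton wavelength λ_C ≈ 2.4263 pm

Calculate the shift:
Δλ = 2.4263 × (1 - cos(15°))
Δλ = 2.4263 × 0.0341
Δλ = 0.0827 pm

Final wavelength:
λ' = 32.3 + 0.0827 = 32.3827 pm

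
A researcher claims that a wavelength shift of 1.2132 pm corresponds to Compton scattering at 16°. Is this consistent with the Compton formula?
No, inconsistent

Calculate the expected shift for θ = 16°:

Δλ_expected = λ_C(1 - cos(16°))
Δλ_expected = 2.4263 × (1 - cos(16°))
Δλ_expected = 2.4263 × 0.0387
Δλ_expected = 0.0940 pm

Given shift: 1.2132 pm
Expected shift: 0.0940 pm
Difference: 1.1192 pm

The values do not match. The given shift corresponds to θ ≈ 60.0°, not 16°.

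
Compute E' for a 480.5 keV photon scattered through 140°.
180.5958 keV

First convert energy to wavelength:
λ = hc/E, with hc ≈ 1239.842 keV·pm (i.e. 1239.842 eV·nm)

For E = 480.5 keV = 480500 eV:
λ = 1239.842 keV·pm / 480.5 keV
λ = 2.5803 pm

Calculate the Compton shift:
Δλ = λ_C(1 - cos(140°)) = 2.4263 × 1.7660
Δλ = 4.2850 pm

Final wavelength:
λ' = 2.5803 + 4.2850 = 6.8653 pm

Final energy:
E' = hc/λ' = 1239.842 / 6.8653 = 180.5958 keV

(Intermediate values are shown rounded; full precision is carried through to the final answer.)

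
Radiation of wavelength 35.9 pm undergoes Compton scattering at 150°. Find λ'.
40.4276 pm

Using the Compton formula: λ' = λ + λ_C(1 − cos θ)

For θ = 150°, cos θ = -√3/2 (exact) ≈ -0.8660, so:
1 − cos 150° = 1 − (-√3/2) ≈ 1.8660

Δλ = λ_C × 1.8660 = 2.4263 × 1.8660 = 4.5276 pm

λ' = 35.9 + 4.5276 = 40.4276 pm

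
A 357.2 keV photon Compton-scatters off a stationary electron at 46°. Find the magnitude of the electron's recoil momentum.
1.3953e-22 kg·m/s

The electron is initially at rest, so by conservation of momentum:
p⃗_e = p⃗₀ − p⃗'  (incident photon momentum minus scattered photon momentum)

Photon momentum magnitudes (p = h/λ = E/c):
λ₀ = hc/E₀ = 3.4710 pm → p₀ = h/λ₀ = 1.9090e-22 kg·m/s
Δλ = λ_C(1 − cos 46°) = 0.7409 pm
λ' = 4.2119 pm → p' = h/λ' = 1.5732e-22 kg·m/s

The scattered photon makes angle θ = 46° with the incident direction, so by the law of cosines:
|p⃗_e|² = p₀² + p'² − 2p₀p'cos θ
|p⃗_e|² = (1.9090e-22)² + (1.5732e-22)² − 2·1.9090e-22·1.5732e-22·cos(46°)
|p⃗_e| = 1.3953e-22 kg·m/s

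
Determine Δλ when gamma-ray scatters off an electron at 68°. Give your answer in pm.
1.5174 pm

Using the Compton scattering formula:
Δλ = λ_C(1 - cos θ)

where λ_C = h/(m_e·c) ≈ 2.4263 pm is the Compton wavelength of an electron.

For θ = 68°:
cos(68°) = 0.3746
1 - cos(68°) = 0.6254

Δλ = 2.4263 × 0.6254
Δλ = 1.5174 pm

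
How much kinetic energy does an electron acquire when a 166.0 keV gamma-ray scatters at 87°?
39.0744 keV

By energy conservation: K_e = E_initial - E_final

First find the scattered photon energy:
Initial wavelength: λ = hc/E = 7.4689 pm
Compton shift: Δλ = λ_C(1 - cos(87°)) = 2.2993 pm
Final wavelength: λ' = 7.4689 + 2.2993 = 9.7683 pm
Final photon energy: E' = hc/λ' = 126.9256 keV

Electron kinetic energy:
K_e = E - E' = 166.0000 - 126.9256 = 39.0744 keV

(Intermediate values are shown rounded; full precision is carried through to the final answer.)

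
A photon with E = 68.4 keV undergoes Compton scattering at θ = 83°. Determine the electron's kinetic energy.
7.1943 keV

By energy conservation: K_e = E_initial - E_final

First find the scattered photon energy:
Initial wavelength: λ = hc/E = 18.1263 pm
Compton shift: Δλ = λ_C(1 - cos(83°)) = 2.1306 pm
Final wavelength: λ' = 18.1263 + 2.1306 = 20.2570 pm
Final photon energy: E' = hc/λ' = 61.2057 keV

Electron kinetic energy:
K_e = E - E' = 68.4000 - 61.2057 = 7.1943 keV

(Intermediate values are shown rounded; full precision is carried through to the final answer.)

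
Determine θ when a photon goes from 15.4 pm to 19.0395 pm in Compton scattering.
120.00°

First find the wavelength shift:
Δλ = λ' - λ = 19.0395 - 15.4 = 3.6395 pm

Using Δλ = λ_C(1 - cos θ), with λ_C = h/(m_e·c) ≈ 2.42631024 pm:
cos θ = 1 - Δλ/λ_C
cos θ = 1 - 3.6395/2.42631024
cos θ = -0.500014

θ = arccos(-0.500014)
θ = 120.00°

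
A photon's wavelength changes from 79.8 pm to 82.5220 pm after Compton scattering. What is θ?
97.00°

First find the wavelength shift:
Δλ = λ' - λ = 82.5220 - 79.8 = 2.7220 pm

Using Δλ = λ_C(1 - cos θ), with λ_C = h/(m_e·c) ≈ 2.42631024 pm:
cos θ = 1 - Δλ/λ_C
cos θ = 1 - 2.7220/2.42631024
cos θ = -0.121868

θ = arccos(-0.121868)
θ = 97.00°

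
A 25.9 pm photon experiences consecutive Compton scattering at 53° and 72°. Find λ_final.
28.5427 pm

Apply Compton shift twice:

First scattering at θ₁ = 53°:
Δλ₁ = λ_C(1 - cos(53°))
Δλ₁ = 2.4263 × 0.3982
Δλ₁ = 0.9661 pm

After first scattering:
λ₁ = 25.9 + 0.9661 = 26.8661 pm

Second scattering at θ₂ = 72°:
Δλ₂ = λ_C(1 - cos(72°))
Δλ₂ = 2.4263 × 0.6910
Δλ₂ = 1.6765 pm

Final wavelength:
λ₂ = 26.8661 + 1.6765 = 28.5427 pm

Total shift: Δλ_total = 0.9661 + 1.6765 = 2.6427 pm

(Intermediate values are shown rounded; full precision is carried through to the final answer.)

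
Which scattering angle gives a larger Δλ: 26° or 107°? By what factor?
107° produces the larger shift by a factor of 12.770

Calculate both shifts using Δλ = λ_C(1 - cos θ):

For θ₁ = 26°:
Δλ₁ = 2.4263 × (1 - cos(26°))
Δλ₁ = 2.4263 × 0.1012
Δλ₁ = 0.2456 pm

For θ₂ = 107°:
Δλ₂ = 2.4263 × (1 - cos(107°))
Δλ₂ = 2.4263 × 1.2924
Δλ₂ = 3.1357 pm

The 107° angle produces the larger shift.
Ratio: 3.1357/0.2456 = 12.770

(Intermediate values are shown rounded; full precision is carried through to the final answer.)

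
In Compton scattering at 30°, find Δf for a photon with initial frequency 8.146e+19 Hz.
6.611e+18 Hz (decrease)

Convert frequency to wavelength (c = 299792458 m/s):
λ₀ = c/f₀ = 299792458/8.146e+19 = 3.6802413e-12 m = 3.6802 pm

Calculate Compton shift:
Δλ = λ_C(1 - cos(30°)) = 0.3251 pm

Final wavelength:
λ' = λ₀ + Δλ = 3.6802 + 0.3251 = 4.0053 pm

Final frequency:
f' = c/λ' = 299792458/4.0053053e-12 = 7.4848841e+19 Hz

Frequency shift (decrease):
Δf = f₀ - f' = 8.146e+19 - 7.4848841e+19 = 6.611e+18 Hz

(Intermediate values are shown rounded; full precision is carried through to the final answer.)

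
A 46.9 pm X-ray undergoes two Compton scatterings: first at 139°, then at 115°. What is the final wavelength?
54.6092 pm

Apply Compton shift twice:

First scattering at θ₁ = 139°:
Δλ₁ = λ_C(1 - cos(139°))
Δλ₁ = 2.4263 × 1.7547
Δλ₁ = 4.2575 pm

After first scattering:
λ₁ = 46.9 + 4.2575 = 51.1575 pm

Second scattering at θ₂ = 115°:
Δλ₂ = λ_C(1 - cos(115°))
Δλ₂ = 2.4263 × 1.4226
Δλ₂ = 3.4517 pm

Final wavelength:
λ₂ = 51.1575 + 3.4517 = 54.6092 pm

Total shift: Δλ_total = 4.2575 + 3.4517 = 7.7092 pm

(Intermediate values are shown rounded; full precision is carried through to the final answer.)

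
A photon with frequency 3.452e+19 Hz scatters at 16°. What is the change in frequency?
3.696e+17 Hz (decrease)

Convert frequency to wavelength (c = 299792458 m/s):
λ₀ = c/f₀ = 299792458/3.452e+19 = 8.6846019e-12 m = 8.6846 pm

Calculate Compton shift:
Δλ = λ_C(1 - cos(16°)) = 0.0940 pm

Final wavelength:
λ' = λ₀ + Δλ = 8.6846 + 0.0940 = 8.7786 pm

Final frequency:
f' = c/λ' = 299792458/8.7785931e-12 = 3.4150399e+19 Hz

Frequency shift (decrease):
Δf = f₀ - f' = 3.452e+19 - 3.4150399e+19 = 3.696e+17 Hz

(Intermediate values are shown rounded; full precision is carried through to the final answer.)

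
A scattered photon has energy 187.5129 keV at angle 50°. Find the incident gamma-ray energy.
215.8001 keV

Convert final energy to wavelength (hc ≈ 1239.842 keV·pm):
λ' = hc/E' = 1239.842 / 187.5129 = 6.6120 pm

Calculate the Compton shift:
Δλ = λ_C(1 - cos(50°))
Δλ = 2.4263 × (1 - cos(50°))
Δλ = 0.8667 pm

Initial wavelength:
λ = λ' - Δλ = 6.6120 - 0.8667 = 5.7453 pm

Initial energy:
E = hc/λ = 1239.842 / 5.7453 = 215.8001 keV

(Intermediate values are shown rounded; full precision is carried through to the final answer.)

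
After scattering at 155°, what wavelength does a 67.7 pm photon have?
72.3253 pm

Using the Compton scattering formula:
λ' = λ + Δλ = λ + λ_C(1 - cos θ)

Given:
- Initial wavelength λ = 67.7 pm
- Scattering angle θ = 155°
- Compton wavelength λ_C ≈ 2.4263 pm

Calculate the shift:
Δλ = 2.4263 × (1 - cos(155°))
Δλ = 2.4263 × 1.9063
Δλ = 4.6253 pm

Final wavelength:
λ' = 67.7 + 4.6253 = 72.3253 pm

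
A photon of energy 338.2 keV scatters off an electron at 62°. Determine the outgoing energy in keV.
250.3099 keV

First convert energy to wavelength:
λ = hc/E, with hc ≈ 1239.842 keV·pm (i.e. 1239.842 eV·nm)

For E = 338.2 keV = 338200 eV:
λ = 1239.842 keV·pm / 338.2 keV
λ = 3.6660 pm

Calculate the Compton shift:
Δλ = λ_C(1 - cos(62°)) = 2.4263 × 0.5305
Δλ = 1.2872 pm

Final wavelength:
λ' = 3.6660 + 1.2872 = 4.9532 pm

Final energy:
E' = hc/λ' = 1239.842 / 4.9532 = 250.3099 keV

(Intermediate values are shown rounded; full precision is carried through to the final answer.)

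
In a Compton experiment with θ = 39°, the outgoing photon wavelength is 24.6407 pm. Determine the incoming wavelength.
24.1000 pm

From λ' = λ + Δλ, we have λ = λ' - Δλ

First calculate the Compton shift:
Δλ = λ_C(1 - cos θ)
Δλ = 2.4263 × (1 - cos(39°))
Δλ = 2.4263 × 0.2229
Δλ = 0.5407 pm

Initial wavelength:
λ = λ' - Δλ
λ = 24.6407 - 0.5407
λ = 24.1000 pm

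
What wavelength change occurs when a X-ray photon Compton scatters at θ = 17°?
0.1060 pm

Using the Compton scattering formula:
Δλ = λ_C(1 - cos θ)

where λ_C = h/(m_e·c) ≈ 2.4263 pm is the Compton wavelength of an electron.

For θ = 17°:
cos(17°) = 0.9563
1 - cos(17°) = 0.0437

Δλ = 2.4263 × 0.0437
Δλ = 0.1060 pm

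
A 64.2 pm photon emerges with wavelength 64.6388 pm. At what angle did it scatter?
35.00°

First find the wavelength shift:
Δλ = λ' - λ = 64.6388 - 64.2 = 0.4388 pm

Using Δλ = λ_C(1 - cos θ), with λ_C = h/(m_e·c) ≈ 2.42631024 pm:
cos θ = 1 - Δλ/λ_C
cos θ = 1 - 0.4388/2.42631024
cos θ = 0.819149

θ = arccos(0.819149)
θ = 35.00°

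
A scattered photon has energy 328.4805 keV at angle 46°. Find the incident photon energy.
408.7001 keV

Convert final energy to wavelength (hc ≈ 1239.842 keV·pm):
λ' = hc/E' = 1239.842 / 328.4805 = 3.7745 pm

Calculate the Compton shift:
Δλ = λ_C(1 - cos(46°))
Δλ = 2.4263 × (1 - cos(46°))
Δλ = 0.7409 pm

Initial wavelength:
λ = λ' - Δλ = 3.7745 - 0.7409 = 3.0336 pm

Initial energy:
E = hc/λ = 1239.842 / 3.0336 = 408.7001 keV

(Intermediate values are shown rounded; full precision is carried through to the final answer.)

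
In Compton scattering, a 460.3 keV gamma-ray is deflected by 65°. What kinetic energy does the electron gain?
157.4903 keV

By energy conservation: K_e = E_initial - E_final

First find the scattered photon energy:
Initial wavelength: λ = hc/E = 2.6936 pm
Compton shift: Δλ = λ_C(1 - cos(65°)) = 1.4009 pm
Final wavelength: λ' = 2.6936 + 1.4009 = 4.0945 pm
Final photon energy: E' = hc/λ' = 302.8097 keV

Electron kinetic energy:
K_e = E - E' = 460.3000 - 302.8097 = 157.4903 keV

(Intermediate values are shown rounded; full precision is carried through to the final answer.)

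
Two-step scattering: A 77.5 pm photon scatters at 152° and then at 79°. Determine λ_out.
84.0320 pm

Apply Compton shift twice:

First scattering at θ₁ = 152°:
Δλ₁ = λ_C(1 - cos(152°))
Δλ₁ = 2.4263 × 1.8829
Δλ₁ = 4.5686 pm

After first scattering:
λ₁ = 77.5 + 4.5686 = 82.0686 pm

Second scattering at θ₂ = 79°:
Δλ₂ = λ_C(1 - cos(79°))
Δλ₂ = 2.4263 × 0.8092
Δλ₂ = 1.9633 pm

Final wavelength:
λ₂ = 82.0686 + 1.9633 = 84.0320 pm

Total shift: Δλ_total = 4.5686 + 1.9633 = 6.5320 pm

(Intermediate values are shown rounded; full precision is carried through to the final answer.)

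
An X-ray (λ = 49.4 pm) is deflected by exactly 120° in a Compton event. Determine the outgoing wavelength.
53.0395 pm

Using the Compton formula: λ' = λ + λ_C(1 − cos θ)

For θ = 120°, cos θ = -1/2 (exact) = -0.5000, so:
1 − cos 120° = 1 − (-1/2) = 1.5000

Δλ = λ_C × 1.5000 = 2.4263 × 1.5000 = 3.6395 pm

λ' = 49.4 + 3.6395 = 53.0395 pm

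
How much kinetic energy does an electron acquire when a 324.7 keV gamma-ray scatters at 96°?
133.9067 keV

By energy conservation: K_e = E_initial - E_final

First find the scattered photon energy:
Initial wavelength: λ = hc/E = 3.8184 pm
Compton shift: Δλ = λ_C(1 - cos(96°)) = 2.6799 pm
Final wavelength: λ' = 3.8184 + 2.6799 = 6.4984 pm
Final photon energy: E' = hc/λ' = 190.7933 keV

Electron kinetic energy:
K_e = E - E' = 324.7000 - 190.7933 = 133.9067 keV

(Intermediate values are shown rounded; full precision is carried through to the final answer.)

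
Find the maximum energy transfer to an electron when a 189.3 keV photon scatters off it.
80.5632 keV

Maximum energy transfer occurs at θ = 180° (backscattering).

Initial photon: E₀ = 189.3 keV → λ₀ = 6.5496 pm

Maximum Compton shift (at 180°):
Δλ_max = 2λ_C = 2 × 2.4263 = 4.8526 pm

Final wavelength:
λ' = 6.5496 + 4.8526 = 11.4022 pm

Minimum photon energy (maximum energy to electron):
E'_min = hc/λ' = 108.7368 keV

Maximum electron kinetic energy:
K_max = E₀ - E'_min = 189.3000 - 108.7368 = 80.5632 keV

(Intermediate values are shown rounded; full precision is carried through to the final answer.)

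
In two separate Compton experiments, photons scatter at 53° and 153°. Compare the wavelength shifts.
153° produces the larger shift by a factor of 4.749

Calculate both shifts using Δλ = λ_C(1 - cos θ):

For θ₁ = 53°:
Δλ₁ = 2.4263 × (1 - cos(53°))
Δλ₁ = 2.4263 × 0.3982
Δλ₁ = 0.9661 pm

For θ₂ = 153°:
Δλ₂ = 2.4263 × (1 - cos(153°))
Δλ₂ = 2.4263 × 1.8910
Δλ₂ = 4.5882 pm

The 153° angle produces the larger shift.
Ratio: 4.5882/0.9661 = 4.749

(Intermediate values are shown rounded; full precision is carried through to the final answer.)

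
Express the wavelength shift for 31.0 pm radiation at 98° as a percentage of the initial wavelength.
8.9161%

Calculate the Compton shift:
Δλ = λ_C(1 - cos(98°))
Δλ = 2.4263 × (1 - cos(98°))
Δλ = 2.4263 × 1.1392
Δλ = 2.7640 pm

Percentage change:
(Δλ/λ₀) × 100 = (2.7640/31.0) × 100
= 8.9161%

(Intermediate values are shown rounded; full precision is carried through to the final answer.)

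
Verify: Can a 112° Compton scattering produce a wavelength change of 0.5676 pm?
No, inconsistent

Calculate the expected shift for θ = 112°:

Δλ_expected = λ_C(1 - cos(112°))
Δλ_expected = 2.4263 × (1 - cos(112°))
Δλ_expected = 2.4263 × 1.3746
Δλ_expected = 3.3352 pm

Given shift: 0.5676 pm
Expected shift: 3.3352 pm
Difference: 2.7676 pm

The values do not match. The given shift corresponds to θ ≈ 40.0°, not 112°.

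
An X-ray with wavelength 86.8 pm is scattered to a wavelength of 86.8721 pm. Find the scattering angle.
14.00°

First find the wavelength shift:
Δλ = λ' - λ = 86.8721 - 86.8 = 0.0721 pm

Using Δλ = λ_C(1 - cos θ), with λ_C = h/(m_e·c) ≈ 2.42631024 pm:
cos θ = 1 - Δλ/λ_C
cos θ = 1 - 0.0721/2.42631024
cos θ = 0.970284

θ = arccos(0.970284)
θ = 14.00°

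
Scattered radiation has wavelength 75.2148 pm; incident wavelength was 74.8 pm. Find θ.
34.00°

First find the wavelength shift:
Δλ = λ' - λ = 75.2148 - 74.8 = 0.4148 pm

Using Δλ = λ_C(1 - cos θ), with λ_C = h/(m_e·c) ≈ 2.42631024 pm:
cos θ = 1 - Δλ/λ_C
cos θ = 1 - 0.4148/2.42631024
cos θ = 0.829041

θ = arccos(0.829041)
θ = 34.00°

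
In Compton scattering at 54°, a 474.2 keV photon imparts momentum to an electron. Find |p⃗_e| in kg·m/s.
2.0788e-22 kg·m/s

The electron is initially at rest, so by conservation of momentum:
p⃗_e = p⃗₀ − p⃗'  (incident photon momentum minus scattered photon momentum)

Photon momentum magnitudes (p = h/λ = E/c):
λ₀ = hc/E₀ = 2.6146 pm → p₀ = h/λ₀ = 2.5343e-22 kg·m/s
Δλ = λ_C(1 − cos 54°) = 1.0002 pm
λ' = 3.6148 pm → p' = h/λ' = 1.8331e-22 kg·m/s

The scattered photon makes angle θ = 54° with the incident direction, so by the law of cosines:
|p⃗_e|² = p₀² + p'² − 2p₀p'cos θ
|p⃗_e|² = (2.5343e-22)² + (1.8331e-22)² − 2·2.5343e-22·1.8331e-22·cos(54°)
|p⃗_e| = 2.0788e-22 kg·m/s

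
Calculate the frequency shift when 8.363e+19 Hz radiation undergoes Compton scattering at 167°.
4.783e+19 Hz (decrease)

Convert frequency to wavelength (c = 299792458 m/s):
λ₀ = c/f₀ = 299792458/8.363e+19 = 3.5847478e-12 m = 3.5847 pm

Calculate Compton shift:
Δλ = λ_C(1 - cos(167°)) = 4.7904 pm

Final wavelength:
λ' = λ₀ + Δλ = 3.5847 + 4.7904 = 8.3752 pm

Final frequency:
f' = c/λ' = 299792458/8.3751821e-12 = 3.5795336e+19 Hz

Frequency shift (decrease):
Δf = f₀ - f' = 8.363e+19 - 3.5795336e+19 = 4.783e+19 Hz

(Intermediate values are shown rounded; full precision is carried through to the final answer.)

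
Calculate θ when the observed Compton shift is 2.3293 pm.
87.71°

From the Compton formula Δλ = λ_C(1 - cos θ), we can solve for θ:

cos θ = 1 - Δλ/λ_C

Given:
- Δλ = 2.3293 pm
- λ_C = h/(m_e·c) ≈ 2.42631024 pm

cos θ = 1 - 2.3293/2.42631024
cos θ = 1 - 0.960017
cos θ = 0.039983

θ = arccos(0.039983)
θ = 87.71°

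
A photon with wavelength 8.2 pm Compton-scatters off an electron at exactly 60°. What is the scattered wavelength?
9.4132 pm

Using the Compton formula: λ' = λ + λ_C(1 − cos θ)

For θ = 60°, cos θ = 1/2 (exact) = 0.5000, so:
1 − cos 60° = 1 − (1/2) = 0.5000

Δλ = λ_C × 0.5000 = 2.4263 × 0.5000 = 1.2132 pm

λ' = 8.2 + 1.2132 = 9.4132 pm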